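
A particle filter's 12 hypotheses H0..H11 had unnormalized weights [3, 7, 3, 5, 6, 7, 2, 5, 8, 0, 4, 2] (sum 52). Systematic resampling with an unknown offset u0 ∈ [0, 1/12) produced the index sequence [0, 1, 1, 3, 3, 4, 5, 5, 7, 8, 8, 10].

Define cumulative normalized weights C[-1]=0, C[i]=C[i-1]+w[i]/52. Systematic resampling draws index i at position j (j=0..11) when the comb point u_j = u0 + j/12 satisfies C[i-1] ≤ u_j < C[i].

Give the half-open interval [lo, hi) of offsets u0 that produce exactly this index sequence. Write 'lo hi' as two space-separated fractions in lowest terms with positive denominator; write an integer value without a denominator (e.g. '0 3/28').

C = [3/52, 5/26, 1/4, 9/26, 6/13, 31/52, 33/52, 19/26, 23/26, 23/26, 25/26, 1]
j=0 picked index 0: u0 ∈ [0, 3/52)
j=1 picked index 1: u0 ∈ [-1/39, 17/156)
j=2 picked index 1: u0 ∈ [-17/156, 1/39)
j=3 picked index 3: u0 ∈ [0, 5/52)
j=4 picked index 3: u0 ∈ [-1/12, 1/78)
j=5 picked index 4: u0 ∈ [-11/156, 7/156)
j=6 picked index 5: u0 ∈ [-1/26, 5/52)
j=7 picked index 5: u0 ∈ [-19/156, 1/78)
j=8 picked index 7: u0 ∈ [-5/156, 5/78)
j=9 picked index 8: u0 ∈ [-1/52, 7/52)
j=10 picked index 8: u0 ∈ [-4/39, 2/39)
j=11 picked index 10: u0 ∈ [-5/156, 7/156)
intersection: [0, 1/78)

0 1/78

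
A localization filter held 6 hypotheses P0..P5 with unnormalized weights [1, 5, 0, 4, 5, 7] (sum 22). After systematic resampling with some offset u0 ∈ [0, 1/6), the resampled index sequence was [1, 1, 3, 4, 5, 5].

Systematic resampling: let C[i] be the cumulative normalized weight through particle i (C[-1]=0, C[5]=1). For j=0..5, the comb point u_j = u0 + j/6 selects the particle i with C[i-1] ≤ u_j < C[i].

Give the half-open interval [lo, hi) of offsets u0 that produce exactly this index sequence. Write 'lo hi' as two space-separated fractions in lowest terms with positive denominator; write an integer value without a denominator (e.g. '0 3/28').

1/22 7/66

C = [1/22, 3/11, 3/11, 5/11, 15/22, 1]
j=0 picked index 1: u0 ∈ [1/22, 3/11)
j=1 picked index 1: u0 ∈ [-4/33, 7/66)
j=2 picked index 3: u0 ∈ [-2/33, 4/33)
j=3 picked index 4: u0 ∈ [-1/22, 2/11)
j=4 picked index 5: u0 ∈ [1/66, 1/3)
j=5 picked index 5: u0 ∈ [-5/33, 1/6)
intersection: [1/22, 7/66)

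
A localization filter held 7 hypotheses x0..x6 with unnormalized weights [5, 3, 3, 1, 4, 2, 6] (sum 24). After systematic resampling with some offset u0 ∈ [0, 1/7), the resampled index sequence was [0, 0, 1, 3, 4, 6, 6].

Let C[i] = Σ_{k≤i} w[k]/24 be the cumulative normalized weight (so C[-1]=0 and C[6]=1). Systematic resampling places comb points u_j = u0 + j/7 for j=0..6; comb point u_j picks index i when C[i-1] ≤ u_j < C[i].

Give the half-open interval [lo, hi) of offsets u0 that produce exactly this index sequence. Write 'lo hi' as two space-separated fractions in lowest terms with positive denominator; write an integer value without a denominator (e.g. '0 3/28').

C = [5/24, 1/3, 11/24, 1/2, 2/3, 3/4, 1]
j=0 picked index 0: u0 ∈ [0, 5/24)
j=1 picked index 0: u0 ∈ [-1/7, 11/168)
j=2 picked index 1: u0 ∈ [-13/168, 1/21)
j=3 picked index 3: u0 ∈ [5/168, 1/14)
j=4 picked index 4: u0 ∈ [-1/14, 2/21)
j=5 picked index 6: u0 ∈ [1/28, 2/7)
j=6 picked index 6: u0 ∈ [-3/28, 1/7)
intersection: [1/28, 1/21)

1/28 1/21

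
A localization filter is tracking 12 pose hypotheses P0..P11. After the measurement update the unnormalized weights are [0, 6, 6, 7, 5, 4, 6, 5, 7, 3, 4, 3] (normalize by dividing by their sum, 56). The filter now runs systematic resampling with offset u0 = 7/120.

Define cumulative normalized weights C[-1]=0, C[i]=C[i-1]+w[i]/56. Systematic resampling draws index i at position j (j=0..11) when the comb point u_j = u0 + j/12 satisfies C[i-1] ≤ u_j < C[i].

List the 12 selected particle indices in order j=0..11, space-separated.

C = [0, 3/28, 3/14, 19/56, 3/7, 1/2, 17/28, 39/56, 23/28, 7/8, 53/56, 1]
j=0: u_0=7/120 ∈ [0, 3/28) → index 1
j=1: u_1=17/120 ∈ [3/28, 3/14) → index 2
j=2: u_2=9/40 ∈ [3/14, 19/56) → index 3
j=3: u_3=37/120 ∈ [3/14, 19/56) → index 3
j=4: u_4=47/120 ∈ [19/56, 3/7) → index 4
j=5: u_5=19/40 ∈ [3/7, 1/2) → index 5
j=6: u_6=67/120 ∈ [1/2, 17/28) → index 6
j=7: u_7=77/120 ∈ [17/28, 39/56) → index 7
j=8: u_8=29/40 ∈ [39/56, 23/28) → index 8
j=9: u_9=97/120 ∈ [39/56, 23/28) → index 8
j=10: u_10=107/120 ∈ [7/8, 53/56) → index 10
j=11: u_11=39/40 ∈ [53/56, 1) → index 11

1 2 3 3 4 5 6 7 8 8 10 11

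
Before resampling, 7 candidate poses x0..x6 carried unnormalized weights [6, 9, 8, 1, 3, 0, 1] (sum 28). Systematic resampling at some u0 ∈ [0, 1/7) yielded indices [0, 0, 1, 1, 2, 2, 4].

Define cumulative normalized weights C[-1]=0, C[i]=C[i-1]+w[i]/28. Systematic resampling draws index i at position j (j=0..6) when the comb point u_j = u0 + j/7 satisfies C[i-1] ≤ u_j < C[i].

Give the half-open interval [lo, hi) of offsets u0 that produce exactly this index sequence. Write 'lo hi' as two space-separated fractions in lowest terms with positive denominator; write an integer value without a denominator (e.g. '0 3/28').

C = [3/14, 15/28, 23/28, 6/7, 27/28, 27/28, 1]
j=0 picked index 0: u0 ∈ [0, 3/14)
j=1 picked index 0: u0 ∈ [-1/7, 1/14)
j=2 picked index 1: u0 ∈ [-1/14, 1/4)
j=3 picked index 1: u0 ∈ [-3/14, 3/28)
j=4 picked index 2: u0 ∈ [-1/28, 1/4)
j=5 picked index 2: u0 ∈ [-5/28, 3/28)
j=6 picked index 4: u0 ∈ [0, 3/28)
intersection: [0, 1/14)

0 1/14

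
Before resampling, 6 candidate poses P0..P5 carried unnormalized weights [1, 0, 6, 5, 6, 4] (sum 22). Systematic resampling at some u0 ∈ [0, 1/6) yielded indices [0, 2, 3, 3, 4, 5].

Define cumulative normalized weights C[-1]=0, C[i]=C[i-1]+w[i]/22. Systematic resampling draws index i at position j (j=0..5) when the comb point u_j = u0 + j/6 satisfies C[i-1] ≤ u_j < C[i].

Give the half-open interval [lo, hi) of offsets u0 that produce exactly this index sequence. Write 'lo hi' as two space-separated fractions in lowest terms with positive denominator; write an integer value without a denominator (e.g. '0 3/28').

0 1/22

C = [1/22, 1/22, 7/22, 6/11, 9/11, 1]
j=0 picked index 0: u0 ∈ [0, 1/22)
j=1 picked index 2: u0 ∈ [-4/33, 5/33)
j=2 picked index 3: u0 ∈ [-1/66, 7/33)
j=3 picked index 3: u0 ∈ [-2/11, 1/22)
j=4 picked index 4: u0 ∈ [-4/33, 5/33)
j=5 picked index 5: u0 ∈ [-1/66, 1/6)
intersection: [0, 1/22)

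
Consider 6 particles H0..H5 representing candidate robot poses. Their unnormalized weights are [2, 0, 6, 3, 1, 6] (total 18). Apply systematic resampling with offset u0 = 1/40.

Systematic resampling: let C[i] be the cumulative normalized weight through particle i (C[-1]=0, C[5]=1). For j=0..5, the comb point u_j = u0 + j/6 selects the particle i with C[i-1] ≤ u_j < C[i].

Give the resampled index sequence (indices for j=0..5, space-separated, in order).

C = [1/9, 1/9, 4/9, 11/18, 2/3, 1]
j=0: u_0=1/40 ∈ [0, 1/9) → index 0
j=1: u_1=23/120 ∈ [1/9, 4/9) → index 2
j=2: u_2=43/120 ∈ [1/9, 4/9) → index 2
j=3: u_3=21/40 ∈ [4/9, 11/18) → index 3
j=4: u_4=83/120 ∈ [2/3, 1) → index 5
j=5: u_5=103/120 ∈ [2/3, 1) → index 5

0 2 2 3 5 5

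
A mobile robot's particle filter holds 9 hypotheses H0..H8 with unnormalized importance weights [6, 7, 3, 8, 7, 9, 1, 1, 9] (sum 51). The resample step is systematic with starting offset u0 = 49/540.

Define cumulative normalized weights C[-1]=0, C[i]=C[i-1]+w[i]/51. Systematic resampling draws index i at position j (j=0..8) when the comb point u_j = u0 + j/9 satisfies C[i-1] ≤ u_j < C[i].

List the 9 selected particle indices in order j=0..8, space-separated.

C = [2/17, 13/51, 16/51, 8/17, 31/51, 40/51, 41/51, 14/17, 1]
j=0: u_0=49/540 ∈ [0, 2/17) → index 0
j=1: u_1=109/540 ∈ [2/17, 13/51) → index 1
j=2: u_2=169/540 ∈ [13/51, 16/51) → index 2
j=3: u_3=229/540 ∈ [16/51, 8/17) → index 3
j=4: u_4=289/540 ∈ [8/17, 31/51) → index 4
j=5: u_5=349/540 ∈ [31/51, 40/51) → index 5
j=6: u_6=409/540 ∈ [31/51, 40/51) → index 5
j=7: u_7=469/540 ∈ [14/17, 1) → index 8
j=8: u_8=529/540 ∈ [14/17, 1) → index 8

0 1 2 3 4 5 5 8 8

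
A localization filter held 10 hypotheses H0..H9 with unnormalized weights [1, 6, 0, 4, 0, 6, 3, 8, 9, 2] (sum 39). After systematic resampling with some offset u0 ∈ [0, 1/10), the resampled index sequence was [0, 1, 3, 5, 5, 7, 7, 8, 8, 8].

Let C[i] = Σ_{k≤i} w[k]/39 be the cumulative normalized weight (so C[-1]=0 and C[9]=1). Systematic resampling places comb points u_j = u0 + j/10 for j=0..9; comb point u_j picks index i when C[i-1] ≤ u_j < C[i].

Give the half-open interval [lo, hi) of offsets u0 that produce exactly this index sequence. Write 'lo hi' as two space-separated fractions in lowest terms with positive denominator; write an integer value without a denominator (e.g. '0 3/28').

7/390 1/39

C = [1/39, 7/39, 7/39, 11/39, 11/39, 17/39, 20/39, 28/39, 37/39, 1]
j=0 picked index 0: u0 ∈ [0, 1/39)
j=1 picked index 1: u0 ∈ [-29/390, 31/390)
j=2 picked index 3: u0 ∈ [-4/195, 16/195)
j=3 picked index 5: u0 ∈ [-7/390, 53/390)
j=4 picked index 5: u0 ∈ [-23/195, 7/195)
j=5 picked index 7: u0 ∈ [1/78, 17/78)
j=6 picked index 7: u0 ∈ [-17/195, 23/195)
j=7 picked index 8: u0 ∈ [7/390, 97/390)
j=8 picked index 8: u0 ∈ [-16/195, 29/195)
j=9 picked index 8: u0 ∈ [-71/390, 19/390)
intersection: [7/390, 1/39)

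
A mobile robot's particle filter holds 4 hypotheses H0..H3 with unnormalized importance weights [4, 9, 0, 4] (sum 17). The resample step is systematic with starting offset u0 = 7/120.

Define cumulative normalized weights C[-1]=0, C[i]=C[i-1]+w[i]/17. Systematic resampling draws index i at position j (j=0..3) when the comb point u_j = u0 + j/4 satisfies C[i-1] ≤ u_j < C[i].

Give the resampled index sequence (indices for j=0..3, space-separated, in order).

0 1 1 3

C = [4/17, 13/17, 13/17, 1]
j=0: u_0=7/120 ∈ [0, 4/17) → index 0
j=1: u_1=37/120 ∈ [4/17, 13/17) → index 1
j=2: u_2=67/120 ∈ [4/17, 13/17) → index 1
j=3: u_3=97/120 ∈ [13/17, 1) → index 3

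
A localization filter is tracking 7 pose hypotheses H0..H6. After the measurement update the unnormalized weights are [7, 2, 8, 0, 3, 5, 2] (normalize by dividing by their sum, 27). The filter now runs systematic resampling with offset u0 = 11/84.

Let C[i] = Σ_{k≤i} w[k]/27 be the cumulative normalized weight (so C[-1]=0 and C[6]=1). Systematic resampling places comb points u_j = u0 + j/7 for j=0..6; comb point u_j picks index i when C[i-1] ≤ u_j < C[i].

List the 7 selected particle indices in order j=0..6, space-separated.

C = [7/27, 1/3, 17/27, 17/27, 20/27, 25/27, 1]
j=0: u_0=11/84 ∈ [0, 7/27) → index 0
j=1: u_1=23/84 ∈ [7/27, 1/3) → index 1
j=2: u_2=5/12 ∈ [1/3, 17/27) → index 2
j=3: u_3=47/84 ∈ [1/3, 17/27) → index 2
j=4: u_4=59/84 ∈ [17/27, 20/27) → index 4
j=5: u_5=71/84 ∈ [20/27, 25/27) → index 5
j=6: u_6=83/84 ∈ [25/27, 1) → index 6

0 1 2 2 4 5 6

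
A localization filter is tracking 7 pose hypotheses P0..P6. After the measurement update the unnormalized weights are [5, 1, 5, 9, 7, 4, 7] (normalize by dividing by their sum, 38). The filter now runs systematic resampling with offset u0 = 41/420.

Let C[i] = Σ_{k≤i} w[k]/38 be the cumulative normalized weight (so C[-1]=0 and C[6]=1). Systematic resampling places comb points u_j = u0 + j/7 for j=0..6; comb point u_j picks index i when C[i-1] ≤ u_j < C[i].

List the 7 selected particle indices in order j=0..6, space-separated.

C = [5/38, 3/19, 11/38, 10/19, 27/38, 31/38, 1]
j=0: u_0=41/420 ∈ [0, 5/38) → index 0
j=1: u_1=101/420 ∈ [3/19, 11/38) → index 2
j=2: u_2=23/60 ∈ [11/38, 10/19) → index 3
j=3: u_3=221/420 ∈ [11/38, 10/19) → index 3
j=4: u_4=281/420 ∈ [10/19, 27/38) → index 4
j=5: u_5=341/420 ∈ [27/38, 31/38) → index 5
j=6: u_6=401/420 ∈ [31/38, 1) → index 6

0 2 3 3 4 5 6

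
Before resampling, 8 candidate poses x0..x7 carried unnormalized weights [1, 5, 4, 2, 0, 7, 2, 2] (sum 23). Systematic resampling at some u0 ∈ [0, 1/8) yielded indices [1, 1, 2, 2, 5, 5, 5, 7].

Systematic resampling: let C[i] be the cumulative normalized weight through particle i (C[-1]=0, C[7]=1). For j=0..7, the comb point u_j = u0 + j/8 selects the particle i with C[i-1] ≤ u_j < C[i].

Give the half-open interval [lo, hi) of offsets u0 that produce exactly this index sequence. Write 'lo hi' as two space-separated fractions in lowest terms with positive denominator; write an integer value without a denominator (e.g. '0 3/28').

C = [1/23, 6/23, 10/23, 12/23, 12/23, 19/23, 21/23, 1]
j=0 picked index 1: u0 ∈ [1/23, 6/23)
j=1 picked index 1: u0 ∈ [-15/184, 25/184)
j=2 picked index 2: u0 ∈ [1/92, 17/92)
j=3 picked index 2: u0 ∈ [-21/184, 11/184)
j=4 picked index 5: u0 ∈ [1/46, 15/46)
j=5 picked index 5: u0 ∈ [-19/184, 37/184)
j=6 picked index 5: u0 ∈ [-21/92, 7/92)
j=7 picked index 7: u0 ∈ [7/184, 1/8)
intersection: [1/23, 11/184)

1/23 11/184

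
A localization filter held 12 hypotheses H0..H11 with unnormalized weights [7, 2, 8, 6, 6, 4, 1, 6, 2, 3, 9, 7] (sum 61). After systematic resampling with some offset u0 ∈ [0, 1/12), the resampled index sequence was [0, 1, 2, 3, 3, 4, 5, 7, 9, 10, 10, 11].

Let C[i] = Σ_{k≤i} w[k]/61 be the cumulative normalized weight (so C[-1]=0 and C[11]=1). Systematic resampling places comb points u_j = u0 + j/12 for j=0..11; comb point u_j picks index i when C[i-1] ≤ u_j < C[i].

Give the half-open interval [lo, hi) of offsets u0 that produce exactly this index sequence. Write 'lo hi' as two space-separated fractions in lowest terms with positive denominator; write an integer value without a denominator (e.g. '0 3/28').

23/732 5/122

C = [7/61, 9/61, 17/61, 23/61, 29/61, 33/61, 34/61, 40/61, 42/61, 45/61, 54/61, 1]
j=0 picked index 0: u0 ∈ [0, 7/61)
j=1 picked index 1: u0 ∈ [23/732, 47/732)
j=2 picked index 2: u0 ∈ [-7/366, 41/366)
j=3 picked index 3: u0 ∈ [7/244, 31/244)
j=4 picked index 3: u0 ∈ [-10/183, 8/183)
j=5 picked index 4: u0 ∈ [-29/732, 43/732)
j=6 picked index 5: u0 ∈ [-3/122, 5/122)
j=7 picked index 7: u0 ∈ [-19/732, 53/732)
j=8 picked index 9: u0 ∈ [4/183, 13/183)
j=9 picked index 10: u0 ∈ [-3/244, 33/244)
j=10 picked index 10: u0 ∈ [-35/366, 19/366)
j=11 picked index 11: u0 ∈ [-23/732, 1/12)
intersection: [23/732, 5/122)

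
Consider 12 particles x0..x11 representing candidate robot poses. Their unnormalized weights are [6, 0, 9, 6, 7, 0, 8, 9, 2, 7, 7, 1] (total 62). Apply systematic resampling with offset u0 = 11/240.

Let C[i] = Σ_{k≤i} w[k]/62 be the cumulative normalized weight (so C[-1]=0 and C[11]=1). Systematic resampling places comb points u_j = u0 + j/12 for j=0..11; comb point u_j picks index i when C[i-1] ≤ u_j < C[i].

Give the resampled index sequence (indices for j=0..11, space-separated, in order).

0 2 2 3 4 6 6 7 7 9 10 10

C = [3/31, 3/31, 15/62, 21/62, 14/31, 14/31, 18/31, 45/62, 47/62, 27/31, 61/62, 1]
j=0: u_0=11/240 ∈ [0, 3/31) → index 0
j=1: u_1=31/240 ∈ [3/31, 15/62) → index 2
j=2: u_2=17/80 ∈ [3/31, 15/62) → index 2
j=3: u_3=71/240 ∈ [15/62, 21/62) → index 3
j=4: u_4=91/240 ∈ [21/62, 14/31) → index 4
j=5: u_5=37/80 ∈ [14/31, 18/31) → index 6
j=6: u_6=131/240 ∈ [14/31, 18/31) → index 6
j=7: u_7=151/240 ∈ [18/31, 45/62) → index 7
j=8: u_8=57/80 ∈ [18/31, 45/62) → index 7
j=9: u_9=191/240 ∈ [47/62, 27/31) → index 9
j=10: u_10=211/240 ∈ [27/31, 61/62) → index 10
j=11: u_11=77/80 ∈ [27/31, 61/62) → index 10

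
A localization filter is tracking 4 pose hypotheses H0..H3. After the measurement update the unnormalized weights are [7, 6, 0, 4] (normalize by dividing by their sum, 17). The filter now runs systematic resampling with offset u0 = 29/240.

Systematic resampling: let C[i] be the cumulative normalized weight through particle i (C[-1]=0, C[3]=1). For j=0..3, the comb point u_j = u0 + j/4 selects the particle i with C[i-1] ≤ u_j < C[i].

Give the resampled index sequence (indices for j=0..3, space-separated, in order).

C = [7/17, 13/17, 13/17, 1]
j=0: u_0=29/240 ∈ [0, 7/17) → index 0
j=1: u_1=89/240 ∈ [0, 7/17) → index 0
j=2: u_2=149/240 ∈ [7/17, 13/17) → index 1
j=3: u_3=209/240 ∈ [13/17, 1) → index 3

0 0 1 3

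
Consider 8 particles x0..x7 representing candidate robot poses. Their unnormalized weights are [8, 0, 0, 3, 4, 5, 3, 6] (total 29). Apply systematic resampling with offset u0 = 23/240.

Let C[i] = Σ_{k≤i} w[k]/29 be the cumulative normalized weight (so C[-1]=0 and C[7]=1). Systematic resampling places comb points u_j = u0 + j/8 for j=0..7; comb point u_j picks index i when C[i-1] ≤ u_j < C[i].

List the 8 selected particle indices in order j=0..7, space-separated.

0 0 3 4 5 6 7 7

C = [8/29, 8/29, 8/29, 11/29, 15/29, 20/29, 23/29, 1]
j=0: u_0=23/240 ∈ [0, 8/29) → index 0
j=1: u_1=53/240 ∈ [0, 8/29) → index 0
j=2: u_2=83/240 ∈ [8/29, 11/29) → index 3
j=3: u_3=113/240 ∈ [11/29, 15/29) → index 4
j=4: u_4=143/240 ∈ [15/29, 20/29) → index 5
j=5: u_5=173/240 ∈ [20/29, 23/29) → index 6
j=6: u_6=203/240 ∈ [23/29, 1) → index 7
j=7: u_7=233/240 ∈ [23/29, 1) → index 7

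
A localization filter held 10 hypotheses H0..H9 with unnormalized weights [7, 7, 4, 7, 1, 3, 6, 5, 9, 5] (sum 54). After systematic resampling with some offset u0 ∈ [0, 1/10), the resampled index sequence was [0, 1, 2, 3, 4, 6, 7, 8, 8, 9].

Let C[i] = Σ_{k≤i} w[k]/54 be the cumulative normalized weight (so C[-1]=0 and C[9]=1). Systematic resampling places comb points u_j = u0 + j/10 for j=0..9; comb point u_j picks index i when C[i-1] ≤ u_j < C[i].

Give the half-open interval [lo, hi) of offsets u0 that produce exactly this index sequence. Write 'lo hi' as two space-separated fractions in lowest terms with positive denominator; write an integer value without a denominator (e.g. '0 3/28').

C = [7/54, 7/27, 1/3, 25/54, 13/27, 29/54, 35/54, 20/27, 49/54, 1]
j=0 picked index 0: u0 ∈ [0, 7/54)
j=1 picked index 1: u0 ∈ [4/135, 43/270)
j=2 picked index 2: u0 ∈ [8/135, 2/15)
j=3 picked index 3: u0 ∈ [1/30, 22/135)
j=4 picked index 4: u0 ∈ [17/270, 11/135)
j=5 picked index 6: u0 ∈ [1/27, 4/27)
j=6 picked index 7: u0 ∈ [13/270, 19/135)
j=7 picked index 8: u0 ∈ [11/270, 28/135)
j=8 picked index 8: u0 ∈ [-8/135, 29/270)
j=9 picked index 9: u0 ∈ [1/135, 1/10)
intersection: [17/270, 11/135)

17/270 11/135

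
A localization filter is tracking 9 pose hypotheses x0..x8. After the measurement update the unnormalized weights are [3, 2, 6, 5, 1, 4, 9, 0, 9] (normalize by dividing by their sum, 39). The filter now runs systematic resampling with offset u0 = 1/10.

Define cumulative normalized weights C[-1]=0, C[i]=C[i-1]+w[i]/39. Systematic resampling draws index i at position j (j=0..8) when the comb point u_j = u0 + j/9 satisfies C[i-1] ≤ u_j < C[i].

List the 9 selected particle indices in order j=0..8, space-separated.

C = [1/13, 5/39, 11/39, 16/39, 17/39, 7/13, 10/13, 10/13, 1]
j=0: u_0=1/10 ∈ [1/13, 5/39) → index 1
j=1: u_1=19/90 ∈ [5/39, 11/39) → index 2
j=2: u_2=29/90 ∈ [11/39, 16/39) → index 3
j=3: u_3=13/30 ∈ [16/39, 17/39) → index 4
j=4: u_4=49/90 ∈ [7/13, 10/13) → index 6
j=5: u_5=59/90 ∈ [7/13, 10/13) → index 6
j=6: u_6=23/30 ∈ [7/13, 10/13) → index 6
j=7: u_7=79/90 ∈ [10/13, 1) → index 8
j=8: u_8=89/90 ∈ [10/13, 1) → index 8

1 2 3 4 6 6 6 8 8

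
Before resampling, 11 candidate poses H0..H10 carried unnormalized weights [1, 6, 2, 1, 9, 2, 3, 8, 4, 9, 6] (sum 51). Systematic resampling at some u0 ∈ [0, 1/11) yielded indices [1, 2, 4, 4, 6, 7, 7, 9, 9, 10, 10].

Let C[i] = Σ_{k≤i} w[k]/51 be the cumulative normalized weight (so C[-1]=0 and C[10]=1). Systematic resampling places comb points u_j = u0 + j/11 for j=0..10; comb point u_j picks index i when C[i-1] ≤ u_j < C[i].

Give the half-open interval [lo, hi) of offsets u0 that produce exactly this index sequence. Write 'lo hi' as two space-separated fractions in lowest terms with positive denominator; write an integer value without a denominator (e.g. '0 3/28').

C = [1/51, 7/51, 3/17, 10/51, 19/51, 7/17, 8/17, 32/51, 12/17, 15/17, 1]
j=0 picked index 1: u0 ∈ [1/51, 7/51)
j=1 picked index 2: u0 ∈ [26/561, 16/187)
j=2 picked index 4: u0 ∈ [8/561, 107/561)
j=3 picked index 4: u0 ∈ [-43/561, 56/561)
j=4 picked index 6: u0 ∈ [9/187, 20/187)
j=5 picked index 7: u0 ∈ [3/187, 97/561)
j=6 picked index 7: u0 ∈ [-14/187, 46/561)
j=7 picked index 9: u0 ∈ [13/187, 46/187)
j=8 picked index 9: u0 ∈ [-4/187, 29/187)
j=9 picked index 10: u0 ∈ [12/187, 2/11)
j=10 picked index 10: u0 ∈ [-5/187, 1/11)
intersection: [13/187, 46/561)

13/187 46/561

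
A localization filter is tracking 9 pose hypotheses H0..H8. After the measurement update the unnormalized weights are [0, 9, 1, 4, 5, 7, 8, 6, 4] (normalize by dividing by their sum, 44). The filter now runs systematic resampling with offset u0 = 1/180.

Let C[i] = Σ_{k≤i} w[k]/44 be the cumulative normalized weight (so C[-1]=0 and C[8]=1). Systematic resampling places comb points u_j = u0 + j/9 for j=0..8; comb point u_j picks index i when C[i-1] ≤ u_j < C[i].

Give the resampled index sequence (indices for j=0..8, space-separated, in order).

1 1 3 4 5 5 6 7 7

C = [0, 9/44, 5/22, 7/22, 19/44, 13/22, 17/22, 10/11, 1]
j=0: u_0=1/180 ∈ [0, 9/44) → index 1
j=1: u_1=7/60 ∈ [0, 9/44) → index 1
j=2: u_2=41/180 ∈ [5/22, 7/22) → index 3
j=3: u_3=61/180 ∈ [7/22, 19/44) → index 4
j=4: u_4=9/20 ∈ [19/44, 13/22) → index 5
j=5: u_5=101/180 ∈ [19/44, 13/22) → index 5
j=6: u_6=121/180 ∈ [13/22, 17/22) → index 6
j=7: u_7=47/60 ∈ [17/22, 10/11) → index 7
j=8: u_8=161/180 ∈ [17/22, 10/11) → index 7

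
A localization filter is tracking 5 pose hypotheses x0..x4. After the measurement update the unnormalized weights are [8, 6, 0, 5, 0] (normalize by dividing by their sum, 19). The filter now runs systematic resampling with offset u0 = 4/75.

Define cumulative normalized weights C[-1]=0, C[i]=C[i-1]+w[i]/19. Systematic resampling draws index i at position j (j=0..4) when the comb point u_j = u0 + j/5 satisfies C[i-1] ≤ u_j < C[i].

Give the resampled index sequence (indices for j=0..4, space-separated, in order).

0 0 1 1 3

C = [8/19, 14/19, 14/19, 1, 1]
j=0: u_0=4/75 ∈ [0, 8/19) → index 0
j=1: u_1=19/75 ∈ [0, 8/19) → index 0
j=2: u_2=34/75 ∈ [8/19, 14/19) → index 1
j=3: u_3=49/75 ∈ [8/19, 14/19) → index 1
j=4: u_4=64/75 ∈ [14/19, 1) → index 3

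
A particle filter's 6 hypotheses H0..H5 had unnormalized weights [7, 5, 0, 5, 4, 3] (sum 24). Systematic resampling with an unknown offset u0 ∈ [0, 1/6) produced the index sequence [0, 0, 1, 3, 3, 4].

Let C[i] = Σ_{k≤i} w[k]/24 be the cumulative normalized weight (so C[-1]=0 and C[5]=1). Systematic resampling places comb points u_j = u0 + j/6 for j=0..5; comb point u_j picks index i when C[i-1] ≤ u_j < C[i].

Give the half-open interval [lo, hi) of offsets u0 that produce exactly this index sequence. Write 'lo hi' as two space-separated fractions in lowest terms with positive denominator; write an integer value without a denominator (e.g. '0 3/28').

C = [7/24, 1/2, 1/2, 17/24, 7/8, 1]
j=0 picked index 0: u0 ∈ [0, 7/24)
j=1 picked index 0: u0 ∈ [-1/6, 1/8)
j=2 picked index 1: u0 ∈ [-1/24, 1/6)
j=3 picked index 3: u0 ∈ [0, 5/24)
j=4 picked index 3: u0 ∈ [-1/6, 1/24)
j=5 picked index 4: u0 ∈ [-1/8, 1/24)
intersection: [0, 1/24)

0 1/24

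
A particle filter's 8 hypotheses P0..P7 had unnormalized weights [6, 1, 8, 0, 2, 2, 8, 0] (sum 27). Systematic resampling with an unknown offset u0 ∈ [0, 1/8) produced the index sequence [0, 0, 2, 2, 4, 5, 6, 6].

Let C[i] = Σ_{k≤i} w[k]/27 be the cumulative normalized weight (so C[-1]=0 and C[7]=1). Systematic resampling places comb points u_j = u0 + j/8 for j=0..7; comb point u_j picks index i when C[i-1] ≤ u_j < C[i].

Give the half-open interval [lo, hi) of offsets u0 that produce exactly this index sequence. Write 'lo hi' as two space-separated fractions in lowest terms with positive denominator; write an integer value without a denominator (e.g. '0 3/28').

C = [2/9, 7/27, 5/9, 5/9, 17/27, 19/27, 1, 1]
j=0 picked index 0: u0 ∈ [0, 2/9)
j=1 picked index 0: u0 ∈ [-1/8, 7/72)
j=2 picked index 2: u0 ∈ [1/108, 11/36)
j=3 picked index 2: u0 ∈ [-25/216, 13/72)
j=4 picked index 4: u0 ∈ [1/18, 7/54)
j=5 picked index 5: u0 ∈ [1/216, 17/216)
j=6 picked index 6: u0 ∈ [-5/108, 1/4)
j=7 picked index 6: u0 ∈ [-37/216, 1/8)
intersection: [1/18, 17/216)

1/18 17/216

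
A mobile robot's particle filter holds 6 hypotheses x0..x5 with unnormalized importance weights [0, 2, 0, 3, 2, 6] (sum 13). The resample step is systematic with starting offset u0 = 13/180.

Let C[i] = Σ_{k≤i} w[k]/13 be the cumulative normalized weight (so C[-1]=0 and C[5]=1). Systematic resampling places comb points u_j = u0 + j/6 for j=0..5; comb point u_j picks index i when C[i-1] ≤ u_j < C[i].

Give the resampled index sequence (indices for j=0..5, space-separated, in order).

1 3 4 5 5 5

C = [0, 2/13, 2/13, 5/13, 7/13, 1]
j=0: u_0=13/180 ∈ [0, 2/13) → index 1
j=1: u_1=43/180 ∈ [2/13, 5/13) → index 3
j=2: u_2=73/180 ∈ [5/13, 7/13) → index 4
j=3: u_3=103/180 ∈ [7/13, 1) → index 5
j=4: u_4=133/180 ∈ [7/13, 1) → index 5
j=5: u_5=163/180 ∈ [7/13, 1) → index 5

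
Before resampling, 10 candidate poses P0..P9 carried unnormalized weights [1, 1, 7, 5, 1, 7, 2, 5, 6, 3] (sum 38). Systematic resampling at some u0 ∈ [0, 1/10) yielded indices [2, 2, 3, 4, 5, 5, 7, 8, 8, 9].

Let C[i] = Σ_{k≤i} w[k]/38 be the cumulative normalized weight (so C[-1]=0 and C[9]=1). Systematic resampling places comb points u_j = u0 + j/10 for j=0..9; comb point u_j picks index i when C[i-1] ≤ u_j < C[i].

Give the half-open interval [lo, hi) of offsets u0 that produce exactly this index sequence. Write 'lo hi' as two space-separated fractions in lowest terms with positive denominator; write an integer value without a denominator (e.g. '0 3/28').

C = [1/38, 1/19, 9/38, 7/19, 15/38, 11/19, 12/19, 29/38, 35/38, 1]
j=0 picked index 2: u0 ∈ [1/19, 9/38)
j=1 picked index 2: u0 ∈ [-9/190, 13/95)
j=2 picked index 3: u0 ∈ [7/190, 16/95)
j=3 picked index 4: u0 ∈ [13/190, 9/95)
j=4 picked index 5: u0 ∈ [-1/190, 17/95)
j=5 picked index 5: u0 ∈ [-2/19, 3/38)
j=6 picked index 7: u0 ∈ [3/95, 31/190)
j=7 picked index 8: u0 ∈ [6/95, 21/95)
j=8 picked index 8: u0 ∈ [-7/190, 23/190)
j=9 picked index 9: u0 ∈ [2/95, 1/10)
intersection: [13/190, 3/38)

13/190 3/38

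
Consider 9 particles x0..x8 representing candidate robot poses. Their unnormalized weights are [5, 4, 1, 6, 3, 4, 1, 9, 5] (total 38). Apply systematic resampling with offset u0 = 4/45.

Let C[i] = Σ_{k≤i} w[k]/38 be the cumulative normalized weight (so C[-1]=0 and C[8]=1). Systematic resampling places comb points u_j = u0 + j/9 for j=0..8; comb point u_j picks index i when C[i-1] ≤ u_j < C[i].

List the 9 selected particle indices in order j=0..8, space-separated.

C = [5/38, 9/38, 5/19, 8/19, 1/2, 23/38, 12/19, 33/38, 1]
j=0: u_0=4/45 ∈ [0, 5/38) → index 0
j=1: u_1=1/5 ∈ [5/38, 9/38) → index 1
j=2: u_2=14/45 ∈ [5/19, 8/19) → index 3
j=3: u_3=19/45 ∈ [8/19, 1/2) → index 4
j=4: u_4=8/15 ∈ [1/2, 23/38) → index 5
j=5: u_5=29/45 ∈ [12/19, 33/38) → index 7
j=6: u_6=34/45 ∈ [12/19, 33/38) → index 7
j=7: u_7=13/15 ∈ [12/19, 33/38) → index 7
j=8: u_8=44/45 ∈ [33/38, 1) → index 8

0 1 3 4 5 7 7 7 8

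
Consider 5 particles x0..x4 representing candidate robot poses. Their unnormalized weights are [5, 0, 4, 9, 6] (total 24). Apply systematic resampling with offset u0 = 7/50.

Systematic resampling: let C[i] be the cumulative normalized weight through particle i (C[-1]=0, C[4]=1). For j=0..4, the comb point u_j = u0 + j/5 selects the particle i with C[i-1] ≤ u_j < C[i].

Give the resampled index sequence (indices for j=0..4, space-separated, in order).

0 2 3 3 4

C = [5/24, 5/24, 3/8, 3/4, 1]
j=0: u_0=7/50 ∈ [0, 5/24) → index 0
j=1: u_1=17/50 ∈ [5/24, 3/8) → index 2
j=2: u_2=27/50 ∈ [3/8, 3/4) → index 3
j=3: u_3=37/50 ∈ [3/8, 3/4) → index 3
j=4: u_4=47/50 ∈ [3/4, 1) → index 4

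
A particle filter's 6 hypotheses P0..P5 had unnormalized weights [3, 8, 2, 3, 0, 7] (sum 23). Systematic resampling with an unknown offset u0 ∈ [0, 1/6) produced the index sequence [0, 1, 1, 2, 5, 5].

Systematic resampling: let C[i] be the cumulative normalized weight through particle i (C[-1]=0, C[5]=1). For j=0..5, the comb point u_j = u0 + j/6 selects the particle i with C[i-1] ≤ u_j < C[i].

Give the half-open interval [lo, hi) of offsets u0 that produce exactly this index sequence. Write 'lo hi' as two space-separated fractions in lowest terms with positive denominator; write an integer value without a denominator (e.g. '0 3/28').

2/69 3/46

C = [3/23, 11/23, 13/23, 16/23, 16/23, 1]
j=0 picked index 0: u0 ∈ [0, 3/23)
j=1 picked index 1: u0 ∈ [-5/138, 43/138)
j=2 picked index 1: u0 ∈ [-14/69, 10/69)
j=3 picked index 2: u0 ∈ [-1/46, 3/46)
j=4 picked index 5: u0 ∈ [2/69, 1/3)
j=5 picked index 5: u0 ∈ [-19/138, 1/6)
intersection: [2/69, 3/46)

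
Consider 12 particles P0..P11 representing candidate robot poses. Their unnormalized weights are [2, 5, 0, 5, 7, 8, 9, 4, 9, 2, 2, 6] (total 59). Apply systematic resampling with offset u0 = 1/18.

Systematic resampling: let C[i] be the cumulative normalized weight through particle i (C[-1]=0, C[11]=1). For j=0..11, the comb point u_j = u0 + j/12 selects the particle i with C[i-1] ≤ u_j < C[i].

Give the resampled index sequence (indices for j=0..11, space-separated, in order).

1 3 4 4 5 6 6 7 8 8 10 11

C = [2/59, 7/59, 7/59, 12/59, 19/59, 27/59, 36/59, 40/59, 49/59, 51/59, 53/59, 1]
j=0: u_0=1/18 ∈ [2/59, 7/59) → index 1
j=1: u_1=5/36 ∈ [7/59, 12/59) → index 3
j=2: u_2=2/9 ∈ [12/59, 19/59) → index 4
j=3: u_3=11/36 ∈ [12/59, 19/59) → index 4
j=4: u_4=7/18 ∈ [19/59, 27/59) → index 5
j=5: u_5=17/36 ∈ [27/59, 36/59) → index 6
j=6: u_6=5/9 ∈ [27/59, 36/59) → index 6
j=7: u_7=23/36 ∈ [36/59, 40/59) → index 7
j=8: u_8=13/18 ∈ [40/59, 49/59) → index 8
j=9: u_9=29/36 ∈ [40/59, 49/59) → index 8
j=10: u_10=8/9 ∈ [51/59, 53/59) → index 10
j=11: u_11=35/36 ∈ [53/59, 1) → index 11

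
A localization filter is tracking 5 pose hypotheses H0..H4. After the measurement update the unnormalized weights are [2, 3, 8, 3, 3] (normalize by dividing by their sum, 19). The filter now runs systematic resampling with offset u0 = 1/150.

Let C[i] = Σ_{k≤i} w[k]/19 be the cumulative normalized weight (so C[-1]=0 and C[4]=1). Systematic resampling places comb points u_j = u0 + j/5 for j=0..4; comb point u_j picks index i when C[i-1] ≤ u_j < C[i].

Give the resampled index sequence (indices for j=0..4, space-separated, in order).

0 1 2 2 3

C = [2/19, 5/19, 13/19, 16/19, 1]
j=0: u_0=1/150 ∈ [0, 2/19) → index 0
j=1: u_1=31/150 ∈ [2/19, 5/19) → index 1
j=2: u_2=61/150 ∈ [5/19, 13/19) → index 2
j=3: u_3=91/150 ∈ [5/19, 13/19) → index 2
j=4: u_4=121/150 ∈ [13/19, 16/19) → index 3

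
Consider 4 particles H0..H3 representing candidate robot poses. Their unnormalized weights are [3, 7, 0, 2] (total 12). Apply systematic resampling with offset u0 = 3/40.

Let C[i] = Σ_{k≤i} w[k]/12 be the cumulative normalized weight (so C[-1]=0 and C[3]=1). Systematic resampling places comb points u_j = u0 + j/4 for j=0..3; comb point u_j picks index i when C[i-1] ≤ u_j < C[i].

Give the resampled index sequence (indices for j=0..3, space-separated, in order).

0 1 1 1

C = [1/4, 5/6, 5/6, 1]
j=0: u_0=3/40 ∈ [0, 1/4) → index 0
j=1: u_1=13/40 ∈ [1/4, 5/6) → index 1
j=2: u_2=23/40 ∈ [1/4, 5/6) → index 1
j=3: u_3=33/40 ∈ [1/4, 5/6) → index 1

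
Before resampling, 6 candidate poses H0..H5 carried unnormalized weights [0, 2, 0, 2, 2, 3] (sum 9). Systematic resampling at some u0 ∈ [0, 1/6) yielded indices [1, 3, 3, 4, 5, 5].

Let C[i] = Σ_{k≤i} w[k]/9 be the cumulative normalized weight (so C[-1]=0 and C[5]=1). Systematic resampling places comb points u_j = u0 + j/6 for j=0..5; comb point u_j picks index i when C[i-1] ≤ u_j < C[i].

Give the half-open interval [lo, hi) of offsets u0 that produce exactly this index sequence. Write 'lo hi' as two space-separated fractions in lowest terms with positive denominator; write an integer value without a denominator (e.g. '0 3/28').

C = [0, 2/9, 2/9, 4/9, 2/3, 1]
j=0 picked index 1: u0 ∈ [0, 2/9)
j=1 picked index 3: u0 ∈ [1/18, 5/18)
j=2 picked index 3: u0 ∈ [-1/9, 1/9)
j=3 picked index 4: u0 ∈ [-1/18, 1/6)
j=4 picked index 5: u0 ∈ [0, 1/3)
j=5 picked index 5: u0 ∈ [-1/6, 1/6)
intersection: [1/18, 1/9)

1/18 1/9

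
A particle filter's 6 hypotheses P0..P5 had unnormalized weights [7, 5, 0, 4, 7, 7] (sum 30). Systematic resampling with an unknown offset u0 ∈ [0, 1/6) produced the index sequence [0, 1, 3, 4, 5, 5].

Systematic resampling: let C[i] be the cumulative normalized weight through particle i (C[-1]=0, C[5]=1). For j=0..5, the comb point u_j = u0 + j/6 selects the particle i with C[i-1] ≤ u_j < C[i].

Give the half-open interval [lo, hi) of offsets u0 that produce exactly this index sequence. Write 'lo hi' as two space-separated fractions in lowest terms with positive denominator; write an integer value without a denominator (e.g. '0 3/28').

C = [7/30, 2/5, 2/5, 8/15, 23/30, 1]
j=0 picked index 0: u0 ∈ [0, 7/30)
j=1 picked index 1: u0 ∈ [1/15, 7/30)
j=2 picked index 3: u0 ∈ [1/15, 1/5)
j=3 picked index 4: u0 ∈ [1/30, 4/15)
j=4 picked index 5: u0 ∈ [1/10, 1/3)
j=5 picked index 5: u0 ∈ [-1/15, 1/6)
intersection: [1/10, 1/6)

1/10 1/6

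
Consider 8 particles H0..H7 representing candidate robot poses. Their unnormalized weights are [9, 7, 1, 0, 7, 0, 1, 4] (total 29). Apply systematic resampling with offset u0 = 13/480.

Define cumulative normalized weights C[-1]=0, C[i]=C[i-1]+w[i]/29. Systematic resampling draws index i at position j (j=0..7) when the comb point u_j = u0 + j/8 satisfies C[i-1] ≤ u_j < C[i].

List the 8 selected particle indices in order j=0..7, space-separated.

C = [9/29, 16/29, 17/29, 17/29, 24/29, 24/29, 25/29, 1]
j=0: u_0=13/480 ∈ [0, 9/29) → index 0
j=1: u_1=73/480 ∈ [0, 9/29) → index 0
j=2: u_2=133/480 ∈ [0, 9/29) → index 0
j=3: u_3=193/480 ∈ [9/29, 16/29) → index 1
j=4: u_4=253/480 ∈ [9/29, 16/29) → index 1
j=5: u_5=313/480 ∈ [17/29, 24/29) → index 4
j=6: u_6=373/480 ∈ [17/29, 24/29) → index 4
j=7: u_7=433/480 ∈ [25/29, 1) → index 7

0 0 0 1 1 4 4 7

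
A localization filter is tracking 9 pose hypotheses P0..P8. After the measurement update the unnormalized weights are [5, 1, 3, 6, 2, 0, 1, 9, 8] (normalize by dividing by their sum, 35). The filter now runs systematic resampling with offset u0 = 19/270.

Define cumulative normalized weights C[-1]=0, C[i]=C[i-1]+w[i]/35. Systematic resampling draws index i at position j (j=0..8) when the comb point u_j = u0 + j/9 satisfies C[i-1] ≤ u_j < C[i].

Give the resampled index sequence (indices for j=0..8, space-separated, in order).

0 2 3 3 7 7 7 8 8

C = [1/7, 6/35, 9/35, 3/7, 17/35, 17/35, 18/35, 27/35, 1]
j=0: u_0=19/270 ∈ [0, 1/7) → index 0
j=1: u_1=49/270 ∈ [6/35, 9/35) → index 2
j=2: u_2=79/270 ∈ [9/35, 3/7) → index 3
j=3: u_3=109/270 ∈ [9/35, 3/7) → index 3
j=4: u_4=139/270 ∈ [18/35, 27/35) → index 7
j=5: u_5=169/270 ∈ [18/35, 27/35) → index 7
j=6: u_6=199/270 ∈ [18/35, 27/35) → index 7
j=7: u_7=229/270 ∈ [27/35, 1) → index 8
j=8: u_8=259/270 ∈ [27/35, 1) → index 8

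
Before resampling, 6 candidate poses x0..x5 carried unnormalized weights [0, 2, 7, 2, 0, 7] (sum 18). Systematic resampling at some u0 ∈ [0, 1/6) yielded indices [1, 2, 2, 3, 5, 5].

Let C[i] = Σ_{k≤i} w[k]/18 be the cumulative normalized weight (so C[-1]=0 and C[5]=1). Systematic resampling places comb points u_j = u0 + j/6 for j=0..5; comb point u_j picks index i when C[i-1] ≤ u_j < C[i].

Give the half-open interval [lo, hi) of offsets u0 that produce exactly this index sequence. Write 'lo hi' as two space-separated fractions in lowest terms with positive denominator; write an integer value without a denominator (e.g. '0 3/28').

0 1/9

C = [0, 1/9, 1/2, 11/18, 11/18, 1]
j=0 picked index 1: u0 ∈ [0, 1/9)
j=1 picked index 2: u0 ∈ [-1/18, 1/3)
j=2 picked index 2: u0 ∈ [-2/9, 1/6)
j=3 picked index 3: u0 ∈ [0, 1/9)
j=4 picked index 5: u0 ∈ [-1/18, 1/3)
j=5 picked index 5: u0 ∈ [-2/9, 1/6)
intersection: [0, 1/9)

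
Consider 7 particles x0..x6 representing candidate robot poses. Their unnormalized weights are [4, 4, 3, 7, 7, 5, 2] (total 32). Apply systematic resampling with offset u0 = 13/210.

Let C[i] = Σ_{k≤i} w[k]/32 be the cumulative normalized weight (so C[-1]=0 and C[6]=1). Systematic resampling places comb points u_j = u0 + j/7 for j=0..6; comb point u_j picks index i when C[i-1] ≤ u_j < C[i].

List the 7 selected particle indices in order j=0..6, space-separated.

C = [1/8, 1/4, 11/32, 9/16, 25/32, 15/16, 1]
j=0: u_0=13/210 ∈ [0, 1/8) → index 0
j=1: u_1=43/210 ∈ [1/8, 1/4) → index 1
j=2: u_2=73/210 ∈ [11/32, 9/16) → index 3
j=3: u_3=103/210 ∈ [11/32, 9/16) → index 3
j=4: u_4=19/30 ∈ [9/16, 25/32) → index 4
j=5: u_5=163/210 ∈ [9/16, 25/32) → index 4
j=6: u_6=193/210 ∈ [25/32, 15/16) → index 5

0 1 3 3 4 4 5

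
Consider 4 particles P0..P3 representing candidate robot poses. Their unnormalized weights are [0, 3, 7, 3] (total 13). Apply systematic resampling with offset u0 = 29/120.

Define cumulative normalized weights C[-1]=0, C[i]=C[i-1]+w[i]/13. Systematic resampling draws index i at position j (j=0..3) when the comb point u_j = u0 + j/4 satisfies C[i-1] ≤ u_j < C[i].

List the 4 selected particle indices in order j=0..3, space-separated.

2 2 2 3

C = [0, 3/13, 10/13, 1]
j=0: u_0=29/120 ∈ [3/13, 10/13) → index 2
j=1: u_1=59/120 ∈ [3/13, 10/13) → index 2
j=2: u_2=89/120 ∈ [3/13, 10/13) → index 2
j=3: u_3=119/120 ∈ [10/13, 1) → index 3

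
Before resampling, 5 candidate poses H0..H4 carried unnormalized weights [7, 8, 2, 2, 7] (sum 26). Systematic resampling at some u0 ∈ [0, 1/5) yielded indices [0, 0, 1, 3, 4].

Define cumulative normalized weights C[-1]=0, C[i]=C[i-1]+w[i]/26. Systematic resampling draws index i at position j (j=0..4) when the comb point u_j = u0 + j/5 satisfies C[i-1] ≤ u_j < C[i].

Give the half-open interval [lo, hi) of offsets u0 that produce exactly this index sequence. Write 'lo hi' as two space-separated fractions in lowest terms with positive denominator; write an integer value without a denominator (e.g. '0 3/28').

C = [7/26, 15/26, 17/26, 19/26, 1]
j=0 picked index 0: u0 ∈ [0, 7/26)
j=1 picked index 0: u0 ∈ [-1/5, 9/130)
j=2 picked index 1: u0 ∈ [-17/130, 23/130)
j=3 picked index 3: u0 ∈ [7/130, 17/130)
j=4 picked index 4: u0 ∈ [-9/130, 1/5)
intersection: [7/130, 9/130)

7/130 9/130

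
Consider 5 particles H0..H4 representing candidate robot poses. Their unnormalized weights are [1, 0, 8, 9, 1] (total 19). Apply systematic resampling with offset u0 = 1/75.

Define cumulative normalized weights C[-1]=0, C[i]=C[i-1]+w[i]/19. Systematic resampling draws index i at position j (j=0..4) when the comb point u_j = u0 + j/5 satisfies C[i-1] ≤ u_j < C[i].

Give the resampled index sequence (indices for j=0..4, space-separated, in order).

C = [1/19, 1/19, 9/19, 18/19, 1]
j=0: u_0=1/75 ∈ [0, 1/19) → index 0
j=1: u_1=16/75 ∈ [1/19, 9/19) → index 2
j=2: u_2=31/75 ∈ [1/19, 9/19) → index 2
j=3: u_3=46/75 ∈ [9/19, 18/19) → index 3
j=4: u_4=61/75 ∈ [9/19, 18/19) → index 3

0 2 2 3 3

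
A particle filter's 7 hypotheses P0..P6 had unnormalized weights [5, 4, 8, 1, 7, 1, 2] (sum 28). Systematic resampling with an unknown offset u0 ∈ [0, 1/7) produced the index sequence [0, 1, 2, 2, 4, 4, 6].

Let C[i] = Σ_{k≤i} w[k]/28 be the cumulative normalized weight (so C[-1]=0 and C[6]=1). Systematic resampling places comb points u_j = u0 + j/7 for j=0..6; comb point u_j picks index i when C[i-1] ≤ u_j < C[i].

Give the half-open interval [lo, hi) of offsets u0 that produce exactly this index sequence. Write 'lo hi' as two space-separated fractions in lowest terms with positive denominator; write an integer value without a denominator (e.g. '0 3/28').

1/14 1/7

C = [5/28, 9/28, 17/28, 9/14, 25/28, 13/14, 1]
j=0 picked index 0: u0 ∈ [0, 5/28)
j=1 picked index 1: u0 ∈ [1/28, 5/28)
j=2 picked index 2: u0 ∈ [1/28, 9/28)
j=3 picked index 2: u0 ∈ [-3/28, 5/28)
j=4 picked index 4: u0 ∈ [1/14, 9/28)
j=5 picked index 4: u0 ∈ [-1/14, 5/28)
j=6 picked index 6: u0 ∈ [1/14, 1/7)
intersection: [1/14, 1/7)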